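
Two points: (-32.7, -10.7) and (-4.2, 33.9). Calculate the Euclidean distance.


dx = -4.2 + 32.7 = 28.5
dy = 33.9 + 10.7 = 44.6
d = sqrt(812.25 + 1989.16) = sqrt(2801.41) = 52.9283

52.9283


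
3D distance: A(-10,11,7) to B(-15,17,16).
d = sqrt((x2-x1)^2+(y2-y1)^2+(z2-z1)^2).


dx=-5, dy=6, dz=9
d = sqrt(25+36+81) = sqrt(142) = 11.9164

11.9164


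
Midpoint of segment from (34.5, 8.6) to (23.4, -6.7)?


Mx = (34.5 + 23.4)/2 = 57.9/2 = 28.9500
My = (8.6 - 6.7)/2 = 1.9/2 = 0.9500

(28.9500, 0.9500)


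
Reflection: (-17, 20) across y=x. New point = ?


Reflection rule for y=x: (y, x)
(-17, 20) -> (20, -17)

(20, -17)


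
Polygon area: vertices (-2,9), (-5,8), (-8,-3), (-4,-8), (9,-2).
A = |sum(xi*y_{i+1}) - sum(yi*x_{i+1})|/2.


sum(xi*y_{i+1}) = -2*8 - 5*(-3) - 8*(-8) - 4*(-2) + 9*9 = 152
sum(yi*x_{i+1}) = 9*(-5) + 8*(-8) - 3*(-4) - 8*9 - 2*(-2) = -165
Area = |152 + 165|/2 = 317/2 = 158.5000

158.5000 sq units


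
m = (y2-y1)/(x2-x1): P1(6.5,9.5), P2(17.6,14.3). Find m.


dy = 14.3 - 9.5 = 4.8
dx = 17.6 - 6.5 = 11.1
m = 4.8/11.1 = 0.4324

m = 0.4324


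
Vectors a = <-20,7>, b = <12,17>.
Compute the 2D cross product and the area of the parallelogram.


cross = -20*17 - 7*12 = -340 - 84 = -424
Parallelogram area = |-424| = 424

cross = -424, parallelogram area = 424


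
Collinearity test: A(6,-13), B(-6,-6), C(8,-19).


6*(-6+ 19) - 6*(-19+ 13) + 8*(-13+ 6)
= 78 + 36 - 56 = 58

No, not collinear (determinant = 58)


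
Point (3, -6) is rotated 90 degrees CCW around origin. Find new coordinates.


cos(90) = 0, sin(90) = 1
x' = 3*0 + 6*1 = 6
y' = 3*1 - 6*0 = 3

(6, 3)


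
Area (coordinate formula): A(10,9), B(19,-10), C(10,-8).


10*(-10+ 8) = -20
19*(-8-9) = -323
10*(9+ 10) = 190
sum = -153
Area = |-153|/2 = 76.5000

76.5000 sq units


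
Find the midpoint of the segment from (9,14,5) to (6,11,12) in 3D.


Mx = (9+6)/2 = 7.5000
My = (14+11)/2 = 12.5000
Mz = (5+12)/2 = 8.5000

M = (7.5000, 12.5000, 8.5000)


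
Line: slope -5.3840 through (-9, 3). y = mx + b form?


y - 3 = -5.3840(x + 9)
y = -5.3840x + 3 + 5.3840*(-9)
y = -5.3840x - 45.4560

y = -5.3840x - 45.4560


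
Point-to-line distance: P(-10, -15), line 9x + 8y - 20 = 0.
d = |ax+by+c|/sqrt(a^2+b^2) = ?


|9*(-10) + 8*(-15) - 20| = |-230| = 230
sqrt(81 + 64) = sqrt(145) = 12.0416
d = 230/sqrt(145) = 19.1005

19.1005


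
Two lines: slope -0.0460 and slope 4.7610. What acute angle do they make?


m1-m2 = -4.807
1+m1*m2 = 0.780994
tan(theta) = |-4.807/0.780994| = 6.154977
theta = arctan(|-4.807/0.780994|) = 80.7718 degrees (acute angle)

80.7718 degrees


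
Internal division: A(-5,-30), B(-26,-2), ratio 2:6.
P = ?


Px = (2*(-26) + 6*(-5))/8 = -82/8 = -10.2500
Py = (2*(-2) + 6*(-30))/8 = -184/8 = -23.0000

P = (-10.2500, -23.0000)


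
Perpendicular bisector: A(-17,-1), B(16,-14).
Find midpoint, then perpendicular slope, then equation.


Midpoint = (-0.5, -7.5)
Slope of AB = dy/dx = -13/33 = -0.3939
Perp slope = -dx/dy = 33/13 = 2.5385
b = My - (perp slope)*Mx = -7.5 + (33*(-0.5))/(-13) = -7.5 + 1.2692 = -6.2308

y = 2.5385x - 6.2308


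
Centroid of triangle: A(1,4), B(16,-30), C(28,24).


Gx = (1+16+28)/3 = 45/3 = 15.0000
Gy = (4- 30+24)/3 = -2/3 = -0.6667

G = (15.0000, -0.6667)


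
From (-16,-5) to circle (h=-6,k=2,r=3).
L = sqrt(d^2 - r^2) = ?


d = sqrt((-16+ 6)^2 + (-5-2)^2) = sqrt(100+49) = 12.2066
L = sqrt(149.0000 - 9) = sqrt(140.0000) = 11.8322

11.8322


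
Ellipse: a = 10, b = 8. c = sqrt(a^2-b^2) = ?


c^2 = 10^2 - 8^2 = 100 - 64 = 36
c = sqrt(36) = 6.0000

c = 6.0000


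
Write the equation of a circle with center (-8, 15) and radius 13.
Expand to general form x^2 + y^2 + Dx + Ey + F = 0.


(x+ 8)^2 + (y-15)^2 = 13^2
D = -2h = 16, E = -2k = -30
F = h^2+k^2-r^2 = 64+225-169 = 120

x^2 + y^2 + 16x - 30y + 120 = 0


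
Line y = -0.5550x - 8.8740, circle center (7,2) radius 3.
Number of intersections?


Substitute y = -0.5550x - 8.8740: (x-7)^2 + (-0.5550x- 8.8740-2)^2 = 9
Expand to Ax^2 + Bx + C = 0, where b-k = -10.874
A = 1+m^2 = 1.308025
B = 2(m(b-k) - h) = 2(-0.5550*(-10.874) - 7) = -1.92986
C = h^2 + (b-k)^2 - r^2 = 49 + 118.243876 - 9 = 158.243876
disc = B^2-4AC = 3.7244 - 827.9478 = -824.2234
disc < 0

0 intersection points


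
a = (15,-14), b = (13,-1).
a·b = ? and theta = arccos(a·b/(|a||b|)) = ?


a·b = 15*13 - 14*(-1) = 195 + 14 = 209
|a| = sqrt(225+196) = 20.5183
|b| = sqrt(169+1) = 13.0384
cos(theta) = 209/(sqrt(421)*sqrt(170)) = 209/sqrt(71570) = 0.781233
theta = arccos(209/sqrt(71570)) = 38.6264 degrees

a·b = 209, theta = 38.6264 deg


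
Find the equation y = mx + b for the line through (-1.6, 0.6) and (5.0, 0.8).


m = (0.2)/(6.6) = 0.0303
b = y1 - m*x1 = 0.6 - (0.2*(-1.6))/(6.6) = 0.6 + 0.0485 = 0.6485

y = 0.0303x + 0.6485


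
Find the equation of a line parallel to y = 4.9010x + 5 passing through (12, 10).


Parallel lines have equal slopes.
m2 = 4.9010
b2 = 10 - 4.9010*12 = -48.8120

y = 4.9010x - 48.8120


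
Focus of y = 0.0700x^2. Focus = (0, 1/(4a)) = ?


a = 0.0700
4a = 0.2800
focus = (0, 1/0.2800) = (0, 3.5714)

Focus = (0, 3.5714)


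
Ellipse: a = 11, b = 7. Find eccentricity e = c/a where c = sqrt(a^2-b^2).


c = sqrt(121-49) = sqrt(72) = 8.4853
e = c/a = sqrt(72)/11 = 0.7714

e = 0.7714


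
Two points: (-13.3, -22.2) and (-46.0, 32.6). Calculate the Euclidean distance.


dx = -46.0 + 13.3 = -32.7
dy = 32.6 + 22.2 = 54.8
d = sqrt(1069.29 + 3003.04) = sqrt(4072.33) = 63.8148

63.8148


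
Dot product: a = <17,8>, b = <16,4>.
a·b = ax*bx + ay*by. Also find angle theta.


a·b = 17*16 + 8*4 = 272 + 32 = 304
|a| = sqrt(289+64) = 18.7883
|b| = sqrt(256+16) = 16.4924
cos(theta) = 304/(sqrt(353)*sqrt(272)) = 304/sqrt(96016) = 0.981074
theta = arccos(304/sqrt(96016)) = 11.1649 degrees

a·b = 304, theta = 11.1649 deg


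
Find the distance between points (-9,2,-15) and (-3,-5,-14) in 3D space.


dx=6, dy=-7, dz=1
d = sqrt(36+49+1) = sqrt(86) = 9.2736

9.2736


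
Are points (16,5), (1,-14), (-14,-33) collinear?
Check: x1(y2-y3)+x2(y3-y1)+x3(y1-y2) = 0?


16*(-14+ 33) + 1*(-33-5) - 14*(5+ 14)
= 304 - 38 - 266 = 0

Yes, collinear (determinant = 0)


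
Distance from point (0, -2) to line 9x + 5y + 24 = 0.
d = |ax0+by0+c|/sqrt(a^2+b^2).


|9*0 + 5*(-2) + 24| = |14| = 14
sqrt(81 + 25) = sqrt(106) = 10.2956
d = 14/sqrt(106) = 1.3598

1.3598


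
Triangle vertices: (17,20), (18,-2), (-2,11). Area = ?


17*(-2-11) = -221
18*(11-20) = -162
-2*(20+ 2) = -44
sum = -427
Area = |-427|/2 = 213.5000

213.5000 sq units


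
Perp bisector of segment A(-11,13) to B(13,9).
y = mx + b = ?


Midpoint = (1, 11)
Slope of AB = dy/dx = -4/24 = -0.1667
Perp slope = -dx/dy = 24/4 = 6.0000
b = My - (perp slope)*Mx = 11 + (24*1)/(-4) = 11 - 6.0000 = 5.0000

y = 6.0000x + 5.0000


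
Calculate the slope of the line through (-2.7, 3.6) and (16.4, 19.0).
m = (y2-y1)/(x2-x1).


dy = 19.0 - 3.6 = 15.4
dx = 16.4 + 2.7 = 19.1
m = 15.4/19.1 = 0.8063

m = 0.8063


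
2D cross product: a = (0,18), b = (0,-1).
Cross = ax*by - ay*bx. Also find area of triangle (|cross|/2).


cross = 0*(-1) - 18*0 = 0 - 0 = 0
Triangle area = |0|/2 = 0/2 = 0

cross = 0, triangle area = 0


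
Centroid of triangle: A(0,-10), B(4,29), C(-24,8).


Gx = (0+4- 24)/3 = -20/3 = -6.6667
Gy = (-10+29+8)/3 = 27/3 = 9.0000

G = (-6.6667, 9.0000)


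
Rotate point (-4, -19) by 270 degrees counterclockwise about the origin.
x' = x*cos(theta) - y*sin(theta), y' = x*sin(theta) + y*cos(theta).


cos(270) = 0, sin(270) = -1
x' = -4*0 + 19*(-1) = -19
y' = -4*(-1) - 19*0 = 4

(-19, 4)


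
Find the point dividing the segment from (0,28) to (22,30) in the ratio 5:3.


Px = (5*22 + 3*0)/8 = 110/8 = 13.7500
Py = (5*30 + 3*28)/8 = 234/8 = 29.2500

P = (13.7500, 29.2500)


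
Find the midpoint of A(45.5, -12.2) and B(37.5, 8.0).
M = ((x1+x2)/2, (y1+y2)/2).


Mx = (45.5 + 37.5)/2 = 83.0/2 = 41.5000
My = (-12.2 + 8.0)/2 = -4.2/2 = -2.1000

(41.5000, -2.1000)


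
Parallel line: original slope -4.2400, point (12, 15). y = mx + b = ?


Parallel lines have equal slopes.
m2 = -4.2400
b2 = 15 + 4.2400*12 = 65.8800

y = -4.2400x + 65.8800


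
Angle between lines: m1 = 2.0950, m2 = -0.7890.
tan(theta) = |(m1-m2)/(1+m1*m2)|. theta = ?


m1-m2 = 2.884
1+m1*m2 = -0.652955
tan(theta) = |2.884/(-0.652955)| = 4.416843
theta = arctan(|2.884/(-0.652955)|) = 77.2430 degrees (acute angle)

77.2430 degrees


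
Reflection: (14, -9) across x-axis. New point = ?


Reflection rule for x-axis: (x, -y)
(14, -9) -> (14, 9)

(14, 9)


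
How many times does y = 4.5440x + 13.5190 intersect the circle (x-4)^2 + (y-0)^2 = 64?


Substitute y = 4.5440x + 13.5190: (x-4)^2 + (4.5440x+13.5190-0)^2 = 64
Expand to Ax^2 + Bx + C = 0, where b-k = 13.519
A = 1+m^2 = 21.647936
B = 2(m(b-k) - h) = 2(4.5440*13.519 - 4) = 114.860672
C = h^2 + (b-k)^2 - r^2 = 16 + 182.763361 - 64 = 134.763361
disc = B^2-4AC = 13192.9740 - 11669.3945 = 1523.5795
disc > 0

2 intersection points


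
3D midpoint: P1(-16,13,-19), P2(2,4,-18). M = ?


Mx = (-16+2)/2 = -7.0000
My = (13+4)/2 = 8.5000
Mz = (-19- 18)/2 = -18.5000

M = (-7.0000, 8.5000, -18.5000)


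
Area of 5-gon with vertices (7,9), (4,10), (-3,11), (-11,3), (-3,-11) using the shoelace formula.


sum(xi*y_{i+1}) = 7*10 + 4*11 - 3*3 - 11*(-11) - 3*9 = 199
sum(yi*x_{i+1}) = 9*4 + 10*(-3) + 11*(-11) + 3*(-3) - 11*7 = -201
Area = |199 + 201|/2 = 400/2 = 200.0000

200.0000 sq units


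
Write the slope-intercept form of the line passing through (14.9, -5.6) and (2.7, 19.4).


m = (25.0)/(-12.2) = -2.0492
b = y1 - m*x1 = -5.6 - (25.0*14.9)/(-12.2) = -5.6 + 30.5328 = 24.9328

y = -2.0492x + 24.9328


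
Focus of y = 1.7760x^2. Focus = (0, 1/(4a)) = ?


a = 1.7760
4a = 7.1040
focus = (0, 1/7.1040) = (0, 0.1408)

Focus = (0, 0.1408)


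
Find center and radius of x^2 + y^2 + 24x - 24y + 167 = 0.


h = -D/2 = -24/2 = -12
k = -E/2 = 24/2 = 12
r^2 = h^2 + k^2 - F = 144 + 144 - 167 = 121
r = 11

Center (-12, 12), radius = 11


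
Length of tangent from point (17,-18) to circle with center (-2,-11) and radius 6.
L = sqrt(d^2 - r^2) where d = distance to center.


d = sqrt((17+ 2)^2 + (-18+ 11)^2) = sqrt(361+49) = 20.2485
L = sqrt(410.0000 - 36) = sqrt(374.0000) = 19.3391

19.3391


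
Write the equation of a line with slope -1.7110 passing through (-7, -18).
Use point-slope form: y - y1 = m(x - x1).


y + 18 = -1.7110(x + 7)
y = -1.7110x - 18 + 1.7110*(-7)
y = -1.7110x - 29.9770

y = -1.7110x - 29.9770


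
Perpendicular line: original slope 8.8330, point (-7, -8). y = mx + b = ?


Perpendicular slope = -1/m1 = -1/8.8330 = -0.1132
b2 = y0 - m2*x0 = -8 - 7/8.8330 = -8 - 0.7925 = -8.7925

y = -0.1132x - 8.7925


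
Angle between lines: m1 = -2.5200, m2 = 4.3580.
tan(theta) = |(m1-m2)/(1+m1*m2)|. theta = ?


m1-m2 = -6.878
1+m1*m2 = -9.98216
tan(theta) = |-6.878/(-9.98216)| = 0.689029
theta = arctan(|-6.878/(-9.98216)|) = 34.5680 degrees (acute angle)

34.5680 degrees


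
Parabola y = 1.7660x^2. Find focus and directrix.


a = 1.7660
1/(4a) = 0.1416
Focus = (0, 0.1416)
Directrix: y = -0.1416

Focus = (0, 0.1416), Directrix: y = -0.1416


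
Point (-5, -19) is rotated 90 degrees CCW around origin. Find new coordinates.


cos(90) = 0, sin(90) = 1
x' = -5*0 + 19*1 = 19
y' = -5*1 - 19*0 = -5

(19, -5)


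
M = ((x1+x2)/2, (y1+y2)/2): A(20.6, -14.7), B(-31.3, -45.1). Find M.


Mx = (20.6 - 31.3)/2 = -10.7/2 = -5.3500
My = (-14.7 - 45.1)/2 = -59.8/2 = -29.9000

(-5.3500, -29.9000)


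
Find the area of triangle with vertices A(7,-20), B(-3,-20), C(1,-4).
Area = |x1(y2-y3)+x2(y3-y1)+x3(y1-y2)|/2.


7*(-20+ 4) = -112
-3*(-4+ 20) = -48
1*(-20+ 20) = 0
sum = -160
Area = |-160|/2 = 80.0000

80.0000 sq units


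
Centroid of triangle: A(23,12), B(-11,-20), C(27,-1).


Gx = (23- 11+27)/3 = 39/3 = 13.0000
Gy = (12- 20- 1)/3 = -9/3 = -3.0000

G = (13.0000, -3.0000)


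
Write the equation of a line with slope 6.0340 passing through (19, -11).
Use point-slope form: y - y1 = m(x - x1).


y + 11 = 6.0340(x - 19)
y = 6.0340x - 11 - 6.0340*19
y = 6.0340x - 125.6460

y = 6.0340x - 125.6460


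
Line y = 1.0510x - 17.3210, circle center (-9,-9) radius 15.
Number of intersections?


Substitute y = 1.0510x - 17.3210: (x+ 9)^2 + (1.0510x- 17.3210+ 9)^2 = 225
Expand to Ax^2 + Bx + C = 0, where b-k = -8.321
A = 1+m^2 = 2.104601
B = 2(m(b-k) - h) = 2(1.0510*(-8.321) + 9) = 0.509258
C = h^2 + (b-k)^2 - r^2 = 81 + 69.239041 - 225 = -74.760959
disc = B^2-4AC = 0.2593 + 629.3680 = 629.6273
disc > 0

2 intersection points


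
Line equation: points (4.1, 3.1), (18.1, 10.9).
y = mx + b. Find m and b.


m = (7.8)/(14) = 0.5571
b = y1 - m*x1 = 3.1 - (7.8*4.1)/(14) = 3.1 - 2.2843 = 0.8157

y = 0.5571x + 0.8157


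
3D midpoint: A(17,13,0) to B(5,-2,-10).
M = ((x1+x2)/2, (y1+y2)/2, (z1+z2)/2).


Mx = (17+5)/2 = 11.0000
My = (13- 2)/2 = 5.5000
Mz = (0- 10)/2 = -5.0000

M = (11.0000, 5.5000, -5.0000)


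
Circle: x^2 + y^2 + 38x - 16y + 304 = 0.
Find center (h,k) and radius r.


h = -D/2 = -38/2 = -19
k = -E/2 = 16/2 = 8
r^2 = h^2 + k^2 - F = 361 + 64 - 304 = 121
r = 11

Center (-19, 8), radius = 11


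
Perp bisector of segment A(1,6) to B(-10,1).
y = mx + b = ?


Midpoint = (-4.5, 3.5)
Slope of AB = dy/dx = -5/(-11) = 0.4545
Perp slope = -dx/dy = -11/5 = -2.2000
b = My - (perp slope)*Mx = 3.5 + (-11*(-4.5))/(-5) = 3.5 - 9.9000 = -6.4000

y = -2.2000x - 6.4000


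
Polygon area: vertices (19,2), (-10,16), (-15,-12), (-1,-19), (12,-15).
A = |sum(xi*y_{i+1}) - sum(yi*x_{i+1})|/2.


sum(xi*y_{i+1}) = 19*16 - 10*(-12) - 15*(-19) - 1*(-15) + 12*2 = 748
sum(yi*x_{i+1}) = 2*(-10) + 16*(-15) - 12*(-1) - 19*12 - 15*19 = -761
Area = |748 + 761|/2 = 1509/2 = 754.5000

754.5000 sq units


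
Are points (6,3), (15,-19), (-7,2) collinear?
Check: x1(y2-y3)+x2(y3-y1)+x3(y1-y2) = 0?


6*(-19-2) + 15*(2-3) - 7*(3+ 19)
= -126 - 15 - 154 = -295

No, not collinear (determinant = -295)


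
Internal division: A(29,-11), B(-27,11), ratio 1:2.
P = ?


Px = (1*(-27) + 2*29)/3 = 31/3 = 10.3333
Py = (1*11 + 2*(-11))/3 = -11/3 = -3.6667

P = (10.3333, -3.6667)


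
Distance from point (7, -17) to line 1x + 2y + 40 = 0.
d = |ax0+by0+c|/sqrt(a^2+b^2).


|1*7 + 2*(-17) + 40| = |13| = 13
sqrt(1 + 4) = sqrt(5) = 2.2361
d = 13/sqrt(5) = 5.8138

5.8138


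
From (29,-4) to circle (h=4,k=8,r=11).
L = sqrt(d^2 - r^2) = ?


d = sqrt((29-4)^2 + (-4-8)^2) = sqrt(625+144) = 27.7308
L = sqrt(769.0000 - 121) = sqrt(648.0000) = 25.4558

25.4558


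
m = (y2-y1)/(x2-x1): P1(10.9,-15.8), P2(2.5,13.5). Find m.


dy = 13.5 + 15.8 = 29.3
dx = 2.5 - 10.9 = -8.4
m = 29.3/(-8.4) = -3.4881

m = -3.4881


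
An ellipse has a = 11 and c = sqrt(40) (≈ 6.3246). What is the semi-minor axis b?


b^2 = 11^2 - (sqrt(40))^2 = 121 - 40 = 81
b = sqrt(81) = 9

b = 9


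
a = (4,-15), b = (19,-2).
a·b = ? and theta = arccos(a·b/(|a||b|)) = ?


a·b = 4*19 - 15*(-2) = 76 + 30 = 106
|a| = sqrt(16+225) = 15.5242
|b| = sqrt(361+4) = 19.1050
cos(theta) = 106/(sqrt(241)*sqrt(365)) = 106/sqrt(87965) = 0.357397
theta = arccos(106/sqrt(87965)) = 69.0596 degrees

a·b = 106, theta = 69.0596 deg


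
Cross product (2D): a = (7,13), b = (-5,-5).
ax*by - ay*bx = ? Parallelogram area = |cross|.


cross = 7*(-5) - 13*(-5) = -35 + 65 = 30
Parallelogram area = |30| = 30

cross = 30, parallelogram area = 30


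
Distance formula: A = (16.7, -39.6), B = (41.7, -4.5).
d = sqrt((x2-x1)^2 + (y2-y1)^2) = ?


dx = 41.7 - 16.7 = 25
dy = -4.5 + 39.6 = 35.1
d = sqrt(625 + 1232.01) = sqrt(1857.01) = 43.0930

43.0930


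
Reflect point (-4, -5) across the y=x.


Reflection rule for y=x: (y, x)
(-4, -5) -> (-5, -4)

(-5, -4)


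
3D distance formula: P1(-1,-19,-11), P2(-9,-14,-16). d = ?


dx=-8, dy=5, dz=-5
d = sqrt(64+25+25) = sqrt(114) = 10.6771

10.6771


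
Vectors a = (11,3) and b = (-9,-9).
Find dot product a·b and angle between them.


a·b = 11*(-9) + 3*(-9) = -99 - 27 = -126
|a| = sqrt(121+9) = 11.4018
|b| = sqrt(81+81) = 12.7279
cos(theta) = -126/(sqrt(130)*sqrt(162)) = -126/sqrt(21060) = -0.868243
theta = arccos(-126/sqrt(21060)) = 150.2551 degrees

a·b = -126, theta = 150.2551 deg


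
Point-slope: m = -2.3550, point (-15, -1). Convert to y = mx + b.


y + 1 = -2.3550(x + 15)
y = -2.3550x - 1 + 2.3550*(-15)
y = -2.3550x - 36.3250

y = -2.3550x - 36.3250


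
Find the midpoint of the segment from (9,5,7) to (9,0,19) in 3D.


Mx = (9+9)/2 = 9.0000
My = (5+0)/2 = 2.5000
Mz = (7+19)/2 = 13.0000

M = (9.0000, 2.5000, 13.0000)


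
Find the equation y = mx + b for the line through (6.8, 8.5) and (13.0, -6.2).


m = (-14.7)/(6.2) = -2.3710
b = y1 - m*x1 = 8.5 - (-14.7*6.8)/(6.2) = 8.5 + 16.1226 = 24.6226

y = -2.3710x + 24.6226


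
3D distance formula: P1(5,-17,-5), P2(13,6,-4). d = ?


dx=8, dy=23, dz=1
d = sqrt(64+529+1) = sqrt(594) = 24.3721

24.3721


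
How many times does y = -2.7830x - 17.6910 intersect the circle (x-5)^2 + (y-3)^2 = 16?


Substitute y = -2.7830x - 17.6910: (x-5)^2 + (-2.7830x- 17.6910-3)^2 = 16
Expand to Ax^2 + Bx + C = 0, where b-k = -20.691
A = 1+m^2 = 8.745089
B = 2(m(b-k) - h) = 2(-2.7830*(-20.691) - 5) = 105.166106
C = h^2 + (b-k)^2 - r^2 = 25 + 428.117481 - 16 = 437.117481
disc = B^2-4AC = 11059.9099 - 15290.5251 = -4230.6152
disc < 0

0 intersection points


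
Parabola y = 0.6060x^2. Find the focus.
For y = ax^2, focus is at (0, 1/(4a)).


a = 0.6060
4a = 2.4240
focus = (0, 1/2.4240) = (0, 0.4125)

Focus = (0, 0.4125)


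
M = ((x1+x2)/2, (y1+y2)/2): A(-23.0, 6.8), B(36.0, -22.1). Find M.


Mx = (-23.0 + 36.0)/2 = 13.0/2 = 6.5000
My = (6.8 - 22.1)/2 = -15.3/2 = -7.6500

(6.5000, -7.6500)


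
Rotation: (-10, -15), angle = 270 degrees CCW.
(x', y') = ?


cos(270) = 0, sin(270) = -1
x' = -10*0 + 15*(-1) = -15
y' = -10*(-1) - 15*0 = 10

(-15, 10)


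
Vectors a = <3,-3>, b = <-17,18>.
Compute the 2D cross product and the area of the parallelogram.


cross = 3*18 + 3*(-17) = 54 - 51 = 3
Parallelogram area = |3| = 3

cross = 3, parallelogram area = 3


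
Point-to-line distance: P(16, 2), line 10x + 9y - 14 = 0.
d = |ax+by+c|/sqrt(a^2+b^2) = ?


|10*16 + 9*2 - 14| = |164| = 164
sqrt(100 + 81) = sqrt(181) = 13.4536
d = 164/sqrt(181) = 12.1900

12.1900


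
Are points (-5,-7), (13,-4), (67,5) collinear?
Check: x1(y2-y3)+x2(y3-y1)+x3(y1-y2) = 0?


-5*(-4-5) + 13*(5+ 7) + 67*(-7+ 4)
= 45 + 156 - 201 = 0

Yes, collinear (determinant = 0)


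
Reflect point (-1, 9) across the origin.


Reflection rule for origin: (-x, -y)
(-1, 9) -> (1, -9)

(1, -9)


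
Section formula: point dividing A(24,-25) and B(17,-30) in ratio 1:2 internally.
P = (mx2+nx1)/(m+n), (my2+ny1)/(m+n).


Px = (1*17 + 2*24)/3 = 65/3 = 21.6667
Py = (1*(-30) + 2*(-25))/3 = -80/3 = -26.6667

P = (21.6667, -26.6667)


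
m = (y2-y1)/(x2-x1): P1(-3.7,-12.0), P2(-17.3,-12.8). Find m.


dy = -12.8 + 12.0 = -0.8
dx = -17.3 + 3.7 = -13.6
m = -0.8/(-13.6) = 0.0588

m = 0.0588


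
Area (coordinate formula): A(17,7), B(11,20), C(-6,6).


17*(20-6) = 238
11*(6-7) = -11
-6*(7-20) = 78
sum = 305
Area = |305|/2 = 152.5000

152.5000 sq units


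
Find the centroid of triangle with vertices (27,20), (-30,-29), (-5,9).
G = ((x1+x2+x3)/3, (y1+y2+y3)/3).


Gx = (27- 30- 5)/3 = -8/3 = -2.6667
Gy = (20- 29+9)/3 = 0/3 = 0

G = (-2.6667, 0)


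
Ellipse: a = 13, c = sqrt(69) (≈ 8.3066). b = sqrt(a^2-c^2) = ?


b^2 = 13^2 - (sqrt(69))^2 = 169 - 69 = 100
b = sqrt(100) = 10

b = 10


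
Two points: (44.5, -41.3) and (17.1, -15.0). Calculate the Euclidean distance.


dx = 17.1 - 44.5 = -27.4
dy = -15.0 + 41.3 = 26.3
d = sqrt(750.76 + 691.69) = sqrt(1442.45) = 37.9796

37.9796


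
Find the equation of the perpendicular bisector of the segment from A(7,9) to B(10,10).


Midpoint = (8.5, 9.5)
Slope of AB = dy/dx = 1/3 = 0.3333
Perp slope = -dx/dy = -3/1 = -3.0000
b = My - (perp slope)*Mx = 9.5 + (3*8.5)/1 = 9.5 + 25.5000 = 35.0000

y = -3.0000x + 35.0000


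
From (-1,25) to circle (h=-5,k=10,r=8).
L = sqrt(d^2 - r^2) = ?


d = sqrt((-1+ 5)^2 + (25-10)^2) = sqrt(16+225) = 15.5242
L = sqrt(241.0000 - 64) = sqrt(177.0000) = 13.3041

13.3041


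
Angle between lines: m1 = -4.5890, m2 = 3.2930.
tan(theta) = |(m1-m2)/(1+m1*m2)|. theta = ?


m1-m2 = -7.882
1+m1*m2 = -14.111577
tan(theta) = |-7.882/(-14.111577)| = 0.558548
theta = arctan(|-7.882/(-14.111577)|) = 29.1855 degrees (acute angle)

29.1855 degrees


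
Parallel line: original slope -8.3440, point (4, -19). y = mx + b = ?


Parallel lines have equal slopes.
m2 = -8.3440
b2 = -19 + 8.3440*4 = 14.3760

y = -8.3440x + 14.3760


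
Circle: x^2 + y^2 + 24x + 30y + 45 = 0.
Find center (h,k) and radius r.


h = -D/2 = -24/2 = -12
k = -E/2 = -30/2 = -15
r^2 = h^2 + k^2 - F = 144 + 225 - 45 = 324
r = 18

Center (-12, -15), radius = 18


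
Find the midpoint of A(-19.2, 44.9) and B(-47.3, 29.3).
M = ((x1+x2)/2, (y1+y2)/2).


Mx = (-19.2 - 47.3)/2 = -66.5/2 = -33.2500
My = (44.9 + 29.3)/2 = 74.2/2 = 37.1000

(-33.2500, 37.1000)


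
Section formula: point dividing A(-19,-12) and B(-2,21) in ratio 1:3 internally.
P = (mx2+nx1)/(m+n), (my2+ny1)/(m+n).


Px = (1*(-2) + 3*(-19))/4 = -59/4 = -14.7500
Py = (1*21 + 3*(-12))/4 = -15/4 = -3.7500

P = (-14.7500, -3.7500)


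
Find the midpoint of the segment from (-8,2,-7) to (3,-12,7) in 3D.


Mx = (-8+3)/2 = -2.5000
My = (2- 12)/2 = -5.0000
Mz = (-7+7)/2 = 0

M = (-2.5000, -5.0000, 0)


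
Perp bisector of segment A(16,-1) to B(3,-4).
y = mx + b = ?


Midpoint = (9.5, -2.5)
Slope of AB = dy/dx = -3/(-13) = 0.2308
Perp slope = -dx/dy = -13/3 = -4.3333
b = My - (perp slope)*Mx = -2.5 + (-13*9.5)/(-3) = -2.5 + 41.1667 = 38.6667

y = -4.3333x + 38.6667


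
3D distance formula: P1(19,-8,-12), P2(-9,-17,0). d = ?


dx=-28, dy=-9, dz=12
d = sqrt(784+81+144) = sqrt(1009) = 31.7648

31.7648


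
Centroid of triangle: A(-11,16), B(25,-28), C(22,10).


Gx = (-11+25+22)/3 = 36/3 = 12.0000
Gy = (16- 28+10)/3 = -2/3 = -0.6667

G = (12.0000, -0.6667)


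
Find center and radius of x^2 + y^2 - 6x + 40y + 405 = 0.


h = -D/2 = 6/2 = 3
k = -E/2 = -40/2 = -20
r^2 = h^2 + k^2 - F = 9 + 400 - 405 = 4
r = 2

Center (3, -20), radius = 2


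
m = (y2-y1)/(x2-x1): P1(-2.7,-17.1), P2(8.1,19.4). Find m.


dy = 19.4 + 17.1 = 36.5
dx = 8.1 + 2.7 = 10.8
m = 36.5/10.8 = 3.3796

m = 3.3796


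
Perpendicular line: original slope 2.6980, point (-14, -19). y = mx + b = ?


Perpendicular slope = -1/m1 = -1/2.6980 = -0.3706
b2 = y0 - m2*x0 = -19 - 14/2.6980 = -19 - 5.1890 = -24.1890

y = -0.3706x - 24.1890


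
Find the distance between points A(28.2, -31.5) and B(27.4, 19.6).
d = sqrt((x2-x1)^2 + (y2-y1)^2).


dx = 27.4 - 28.2 = -0.8
dy = 19.6 + 31.5 = 51.1
d = sqrt(0.64 + 2611.21) = sqrt(2611.85) = 51.1063

51.1063


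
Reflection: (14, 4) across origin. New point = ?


Reflection rule for origin: (-x, -y)
(14, 4) -> (-14, -4)

(-14, -4)


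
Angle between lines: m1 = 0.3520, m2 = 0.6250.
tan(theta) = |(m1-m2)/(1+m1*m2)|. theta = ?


m1-m2 = -0.273
1+m1*m2 = 1.22
tan(theta) = |-0.273/1.22| = 0.223770
theta = arctan(|-0.273/1.22|) = 12.6133 degrees (acute angle)

12.6133 degrees


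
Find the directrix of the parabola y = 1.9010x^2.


a = 1.9010
1/(4a) = 0.1315
directrix: y = -0.1315 = -0.1315

y = -0.1315


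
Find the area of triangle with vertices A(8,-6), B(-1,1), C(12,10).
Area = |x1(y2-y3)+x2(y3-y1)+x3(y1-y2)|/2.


8*(1-10) = -72
-1*(10+ 6) = -16
12*(-6-1) = -84
sum = -172
Area = |-172|/2 = 86.0000

86.0000 sq units


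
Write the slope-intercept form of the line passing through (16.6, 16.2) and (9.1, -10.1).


m = (-26.3)/(-7.5) = 3.5067
b = y1 - m*x1 = 16.2 - (-26.3*16.6)/(-7.5) = 16.2 - 58.2107 = -42.0107

y = 3.5067x - 42.0107


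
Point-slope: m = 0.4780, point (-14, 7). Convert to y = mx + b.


y - 7 = 0.4780(x + 14)
y = 0.4780x + 7 - 0.4780*(-14)
y = 0.4780x + 13.6920

y = 0.4780x + 13.6920


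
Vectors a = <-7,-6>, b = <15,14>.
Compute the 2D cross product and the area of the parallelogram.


cross = -7*14 + 6*15 = -98 + 90 = -8
Parallelogram area = |-8| = 8

cross = -8, parallelogram area = 8


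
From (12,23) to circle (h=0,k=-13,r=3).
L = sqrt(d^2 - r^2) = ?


d = sqrt((12-0)^2 + (23+ 13)^2) = sqrt(144+1296) = 37.9473
L = sqrt(1440.0000 - 9) = sqrt(1431.0000) = 37.8286

37.8286


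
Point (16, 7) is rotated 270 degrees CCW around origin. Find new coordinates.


cos(270) = 0, sin(270) = -1
x' = 16*0 - 7*(-1) = 7
y' = 16*(-1) + 7*0 = -16

(7, -16)


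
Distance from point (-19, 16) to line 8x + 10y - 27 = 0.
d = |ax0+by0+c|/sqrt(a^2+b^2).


|8*(-19) + 10*16 - 27| = |-19| = 19
sqrt(64 + 100) = sqrt(164) = 12.8062
d = 19/sqrt(164) = 1.4837

1.4837


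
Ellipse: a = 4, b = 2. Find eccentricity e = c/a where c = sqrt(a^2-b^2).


c = sqrt(16-4) = sqrt(12) = 3.4641
e = c/a = sqrt(12)/4 = 0.8660

e = 0.8660


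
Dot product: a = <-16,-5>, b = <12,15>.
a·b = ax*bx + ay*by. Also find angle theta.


a·b = -16*12 - 5*15 = -192 - 75 = -267
|a| = sqrt(256+25) = 16.7631
|b| = sqrt(144+225) = 19.2094
cos(theta) = -267/(sqrt(281)*sqrt(369)) = -267/sqrt(103689) = -0.829173
theta = arccos(-267/sqrt(103689)) = 146.0138 degrees

a·b = -267, theta = 146.0138 deg


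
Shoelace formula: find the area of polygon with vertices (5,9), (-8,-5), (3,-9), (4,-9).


sum(xi*y_{i+1}) = 5*(-5) - 8*(-9) + 3*(-9) + 4*9 = 56
sum(yi*x_{i+1}) = 9*(-8) - 5*3 - 9*4 - 9*5 = -168
Area = |56 + 168|/2 = 224/2 = 112.0000

112.0000 sq units


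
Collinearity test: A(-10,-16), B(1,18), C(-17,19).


-10*(18-19) + 1*(19+ 16) - 17*(-16-18)
= 10 + 35 + 578 = 623

No, not collinear (determinant = 623)


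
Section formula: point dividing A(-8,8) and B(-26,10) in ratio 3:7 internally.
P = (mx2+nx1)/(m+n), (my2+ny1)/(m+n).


Px = (3*(-26) + 7*(-8))/10 = -134/10 = -13.4000
Py = (3*10 + 7*8)/10 = 86/10 = 8.6000

P = (-13.4000, 8.6000)


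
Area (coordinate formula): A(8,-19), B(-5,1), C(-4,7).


8*(1-7) = -48
-5*(7+ 19) = -130
-4*(-19-1) = 80
sum = -98
Area = |-98|/2 = 49.0000

49.0000 sq units


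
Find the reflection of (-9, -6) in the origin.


Reflection rule for origin: (-x, -y)
(-9, -6) -> (9, 6)

(9, 6)


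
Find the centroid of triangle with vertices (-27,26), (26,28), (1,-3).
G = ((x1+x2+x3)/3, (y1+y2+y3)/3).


Gx = (-27+26+1)/3 = 0/3 = 0
Gy = (26+28- 3)/3 = 51/3 = 17.0000

G = (0, 17.0000)


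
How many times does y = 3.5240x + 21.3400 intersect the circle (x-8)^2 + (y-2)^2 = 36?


Substitute y = 3.5240x + 21.3400: (x-8)^2 + (3.5240x+21.3400-2)^2 = 36
Expand to Ax^2 + Bx + C = 0, where b-k = 19.34
A = 1+m^2 = 13.418576
B = 2(m(b-k) - h) = 2(3.5240*19.34 - 8) = 120.30832
C = h^2 + (b-k)^2 - r^2 = 64 + 374.0356 - 36 = 402.0356
disc = B^2-4AC = 14474.0919 - 21578.9810 = -7104.8891
disc < 0

0 intersection points


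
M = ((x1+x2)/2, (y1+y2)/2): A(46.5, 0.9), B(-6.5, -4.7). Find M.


Mx = (46.5 - 6.5)/2 = 40.0/2 = 20.0000
My = (0.9 - 4.7)/2 = -3.8/2 = -1.9000

(20.0000, -1.9000)


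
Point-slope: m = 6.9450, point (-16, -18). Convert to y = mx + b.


y + 18 = 6.9450(x + 16)
y = 6.9450x - 18 - 6.9450*(-16)
y = 6.9450x + 93.1200

y = 6.9450x + 93.1200


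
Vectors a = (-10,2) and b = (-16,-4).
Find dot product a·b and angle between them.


a·b = -10*(-16) + 2*(-4) = 160 - 8 = 152
|a| = sqrt(100+4) = 10.1980
|b| = sqrt(256+16) = 16.4924
cos(theta) = 152/(sqrt(104)*sqrt(272)) = 152/sqrt(28288) = 0.903738
theta = arccos(152/sqrt(28288)) = 25.3462 degrees

a·b = 152, theta = 25.3462 deg


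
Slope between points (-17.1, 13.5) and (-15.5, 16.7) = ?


dy = 16.7 - 13.5 = 3.2
dx = -15.5 + 17.1 = 1.6
m = 3.2/1.6 = 2.0000

m = 2.0000


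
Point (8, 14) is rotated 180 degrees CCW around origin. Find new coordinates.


cos(180) = -1, sin(180) = 0
x' = 8*(-1) - 14*0 = -8
y' = 8*0 + 14*(-1) = -14

(-8, -14)


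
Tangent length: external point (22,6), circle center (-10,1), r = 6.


d = sqrt((22+ 10)^2 + (6-1)^2) = sqrt(1024+25) = 32.3883
L = sqrt(1049.0000 - 36) = sqrt(1013.0000) = 31.8277

31.8277


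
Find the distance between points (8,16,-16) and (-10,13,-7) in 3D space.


dx=-18, dy=-3, dz=9
d = sqrt(324+9+81) = sqrt(414) = 20.3470

20.3470


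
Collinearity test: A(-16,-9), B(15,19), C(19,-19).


-16*(19+ 19) + 15*(-19+ 9) + 19*(-9-19)
= -608 - 150 - 532 = -1290

No, not collinear (determinant = -1290)


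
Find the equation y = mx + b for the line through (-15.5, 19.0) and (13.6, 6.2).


m = (-12.8)/(29.1) = -0.4399
b = y1 - m*x1 = 19.0 - (-12.8*(-15.5))/(29.1) = 19.0 - 6.8179 = 12.1821

y = -0.4399x + 12.1821


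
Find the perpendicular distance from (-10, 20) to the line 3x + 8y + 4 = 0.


|3*(-10) + 8*20 + 4| = |134| = 134
sqrt(9 + 64) = sqrt(73) = 8.5440
d = 134/sqrt(73) = 15.6835

15.6835


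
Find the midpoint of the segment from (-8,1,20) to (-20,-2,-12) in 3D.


Mx = (-8- 20)/2 = -14.0000
My = (1- 2)/2 = -0.5000
Mz = (20- 12)/2 = 4.0000

M = (-14.0000, -0.5000, 4.0000)


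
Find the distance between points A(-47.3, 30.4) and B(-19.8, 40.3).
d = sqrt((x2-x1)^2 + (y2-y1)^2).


dx = -19.8 + 47.3 = 27.5
dy = 40.3 - 30.4 = 9.9
d = sqrt(756.25 + 98.01) = sqrt(854.26) = 29.2277

29.2277


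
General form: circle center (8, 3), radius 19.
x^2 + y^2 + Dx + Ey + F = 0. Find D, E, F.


(x-8)^2 + (y-3)^2 = 19^2
D = -2h = -16, E = -2k = -6
F = h^2+k^2-r^2 = 64+9-361 = -288

D = -16, E = -6, F = -288


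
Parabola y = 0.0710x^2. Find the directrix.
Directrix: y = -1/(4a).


a = 0.0710
1/(4a) = 3.5211
directrix: y = -3.5211 = -3.5211

y = -3.5211


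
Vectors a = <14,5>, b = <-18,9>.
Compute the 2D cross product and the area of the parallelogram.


cross = 14*9 - 5*(-18) = 126 + 90 = 216
Parallelogram area = |216| = 216

cross = 216, parallelogram area = 216


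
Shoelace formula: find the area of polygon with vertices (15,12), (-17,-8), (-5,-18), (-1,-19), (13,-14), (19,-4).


sum(xi*y_{i+1}) = 15*(-8) - 17*(-18) - 5*(-19) - 1*(-14) + 13*(-4) + 19*12 = 471
sum(yi*x_{i+1}) = 12*(-17) - 8*(-5) - 18*(-1) - 19*13 - 14*19 - 4*15 = -719
Area = |471 + 719|/2 = 1190/2 = 595.0000

595.0000 sq units


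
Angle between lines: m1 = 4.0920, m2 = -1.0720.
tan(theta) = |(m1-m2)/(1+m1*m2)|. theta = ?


m1-m2 = 5.164
1+m1*m2 = -3.386624
tan(theta) = |5.164/(-3.386624)| = 1.524822
theta = arctan(|5.164/(-3.386624)|) = 56.7426 degrees (acute angle)

56.7426 degrees


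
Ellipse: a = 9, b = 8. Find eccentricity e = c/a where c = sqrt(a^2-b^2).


c = sqrt(81-64) = sqrt(17) = 4.1231
e = c/a = sqrt(17)/9 = 0.4581

e = 0.4581


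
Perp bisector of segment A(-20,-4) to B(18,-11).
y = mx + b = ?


Midpoint = (-1, -7.5)
Slope of AB = dy/dx = -7/38 = -0.1842
Perp slope = -dx/dy = 38/7 = 5.4286
b = My - (perp slope)*Mx = -7.5 + (38*(-1))/(-7) = -7.5 + 5.4286 = -2.0714

y = 5.4286x - 2.0714


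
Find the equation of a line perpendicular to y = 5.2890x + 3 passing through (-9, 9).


Perpendicular slope = -1/m1 = -1/5.2890 = -0.1891
b2 = y0 - m2*x0 = 9 - 9/5.2890 = 9 - 1.7016 = 7.2984

y = -0.1891x + 7.2984


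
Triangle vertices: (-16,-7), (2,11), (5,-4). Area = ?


-16*(11+ 4) = -240
2*(-4+ 7) = 6
5*(-7-11) = -90
sum = -324
Area = |-324|/2 = 162.0000

162.0000 sq units


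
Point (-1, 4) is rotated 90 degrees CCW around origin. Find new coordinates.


cos(90) = 0, sin(90) = 1
x' = -1*0 - 4*1 = -4
y' = -1*1 + 4*0 = -1

(-4, -1)


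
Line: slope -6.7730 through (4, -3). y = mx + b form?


y + 3 = -6.7730(x - 4)
y = -6.7730x - 3 + 6.7730*4
y = -6.7730x + 24.0920

y = -6.7730x + 24.0920


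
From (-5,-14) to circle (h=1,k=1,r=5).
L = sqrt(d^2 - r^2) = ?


d = sqrt((-5-1)^2 + (-14-1)^2) = sqrt(36+225) = 16.1555
L = sqrt(261.0000 - 25) = sqrt(236.0000) = 15.3623

15.3623


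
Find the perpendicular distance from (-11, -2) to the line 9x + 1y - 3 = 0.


|9*(-11) + 1*(-2) - 3| = |-104| = 104
sqrt(81 + 1) = sqrt(82) = 9.0554
d = 104/sqrt(82) = 11.4849

11.4849


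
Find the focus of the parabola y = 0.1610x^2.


a = 0.1610
4a = 0.6440
focus = (0, 1/0.6440) = (0, 1.5528)

Focus = (0, 1.5528)


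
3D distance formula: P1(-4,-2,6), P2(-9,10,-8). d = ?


dx=-5, dy=12, dz=-14
d = sqrt(25+144+196) = sqrt(365) = 19.1050

19.1050


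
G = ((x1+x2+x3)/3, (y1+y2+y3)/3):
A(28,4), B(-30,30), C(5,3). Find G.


Gx = (28- 30+5)/3 = 3/3 = 1.0000
Gy = (4+30+3)/3 = 37/3 = 12.3333

G = (1.0000, 12.3333)


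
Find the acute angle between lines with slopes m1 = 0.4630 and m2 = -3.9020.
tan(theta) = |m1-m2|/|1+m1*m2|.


m1-m2 = 4.365
1+m1*m2 = -0.806626
tan(theta) = |4.365/(-0.806626)| = 5.411430
theta = arctan(|4.365/(-0.806626)|) = 79.5302 degrees (acute angle)

79.5302 degrees


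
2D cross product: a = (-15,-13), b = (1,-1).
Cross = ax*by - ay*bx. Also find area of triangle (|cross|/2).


cross = -15*(-1) + 13*1 = 15 + 13 = 28
Triangle area = |28|/2 = 28/2 = 14.0000

cross = 28, triangle area = 14.0000


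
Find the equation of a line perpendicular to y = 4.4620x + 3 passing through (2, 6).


Perpendicular slope = -1/m1 = -1/4.4620 = -0.2241
b2 = y0 - m2*x0 = 6 + 2/4.4620 = 6 + 0.4482 = 6.4482

y = -0.2241x + 6.4482


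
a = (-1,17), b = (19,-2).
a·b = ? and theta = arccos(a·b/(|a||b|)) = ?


a·b = -1*19 + 17*(-2) = -19 - 34 = -53
|a| = sqrt(1+289) = 17.0294
|b| = sqrt(361+4) = 19.1050
cos(theta) = -53/(sqrt(290)*sqrt(365)) = -53/sqrt(105850) = -0.162904
theta = arccos(-53/sqrt(105850)) = 99.3755 degrees

a·b = -53, theta = 99.3755 deg


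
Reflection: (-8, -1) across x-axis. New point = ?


Reflection rule for x-axis: (x, -y)
(-8, -1) -> (-8, 1)

(-8, 1)


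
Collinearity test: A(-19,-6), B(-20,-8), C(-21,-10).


-19*(-8+ 10) - 20*(-10+ 6) - 21*(-6+ 8)
= -38 + 80 - 42 = 0

Yes, collinear (determinant = 0)


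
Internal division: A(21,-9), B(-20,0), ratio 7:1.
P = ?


Px = (7*(-20) + 1*21)/8 = -119/8 = -14.8750
Py = (7*0 + 1*(-9))/8 = -9/8 = -1.1250

P = (-14.8750, -1.1250)


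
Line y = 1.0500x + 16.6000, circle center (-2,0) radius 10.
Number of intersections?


Substitute y = 1.0500x + 16.6000: (x+ 2)^2 + (1.0500x+16.6000-0)^2 = 100
Expand to Ax^2 + Bx + C = 0, where b-k = 16.6
A = 1+m^2 = 2.1025
B = 2(m(b-k) - h) = 2(1.0500*16.6 + 2) = 38.86
C = h^2 + (b-k)^2 - r^2 = 4 + 275.56 - 100 = 179.56
disc = B^2-4AC = 1510.0996 - 1510.0996 = 0
disc = 0

1 intersection point (tangent)


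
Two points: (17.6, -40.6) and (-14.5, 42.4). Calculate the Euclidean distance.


dx = -14.5 - 17.6 = -32.1
dy = 42.4 + 40.6 = 83.0
d = sqrt(1030.41 + 6889.0) = sqrt(7919.41) = 88.9911

88.9911


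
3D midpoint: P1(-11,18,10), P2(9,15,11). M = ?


Mx = (-11+9)/2 = -1.0000
My = (18+15)/2 = 16.5000
Mz = (10+11)/2 = 10.5000

M = (-1.0000, 16.5000, 10.5000)


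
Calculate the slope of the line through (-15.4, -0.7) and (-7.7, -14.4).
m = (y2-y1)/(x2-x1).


dy = -14.4 + 0.7 = -13.7
dx = -7.7 + 15.4 = 7.7
m = -13.7/7.7 = -1.7792

m = -1.7792


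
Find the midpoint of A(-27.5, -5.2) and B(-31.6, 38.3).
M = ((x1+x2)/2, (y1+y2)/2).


Mx = (-27.5 - 31.6)/2 = -59.1/2 = -29.5500
My = (-5.2 + 38.3)/2 = 33.1/2 = 16.5500

(-29.5500, 16.5500)


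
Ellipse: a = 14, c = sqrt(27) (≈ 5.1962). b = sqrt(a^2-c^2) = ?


b^2 = 14^2 - (sqrt(27))^2 = 196 - 27 = 169
b = sqrt(169) = 13

b = 13


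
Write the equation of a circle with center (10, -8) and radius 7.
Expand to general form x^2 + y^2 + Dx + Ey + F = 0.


(x-10)^2 + (y+ 8)^2 = 7^2
D = -2h = -20, E = -2k = 16
F = h^2+k^2-r^2 = 100+64-49 = 115

x^2 + y^2 - 20x + 16y + 115 = 0


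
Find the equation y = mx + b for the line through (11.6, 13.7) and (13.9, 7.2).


m = (-6.5)/(2.3) = -2.8261
b = y1 - m*x1 = 13.7 - (-6.5*11.6)/(2.3) = 13.7 + 32.7826 = 46.4826

y = -2.8261x + 46.4826


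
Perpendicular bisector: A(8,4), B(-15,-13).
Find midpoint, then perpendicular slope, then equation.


Midpoint = (-3.5, -4.5)
Slope of AB = dy/dx = -17/(-23) = 0.7391
Perp slope = -dx/dy = -23/17 = -1.3529
b = My - (perp slope)*Mx = -4.5 + (-23*(-3.5))/(-17) = -4.5 - 4.7353 = -9.2353

y = -1.3529x - 9.2353


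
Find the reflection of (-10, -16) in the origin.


Reflection rule for origin: (-x, -y)
(-10, -16) -> (10, 16)

(10, 16)


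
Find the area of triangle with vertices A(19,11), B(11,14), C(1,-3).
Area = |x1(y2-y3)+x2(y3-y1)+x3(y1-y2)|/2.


19*(14+ 3) = 323
11*(-3-11) = -154
1*(11-14) = -3
sum = 166
Area = |166|/2 = 83.0000

83.0000 sq units


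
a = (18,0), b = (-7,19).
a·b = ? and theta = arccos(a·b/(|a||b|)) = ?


a·b = 18*(-7) + 0*19 = -126 + 0 = -126
|a| = sqrt(324+0) = 18.0000
|b| = sqrt(49+361) = 20.2485
cos(theta) = -126/(sqrt(324)*sqrt(410)) = -126/sqrt(132840) = -0.345705
theta = arccos(-126/sqrt(132840)) = 110.2249 degrees

a·b = -126, theta = 110.2249 deg


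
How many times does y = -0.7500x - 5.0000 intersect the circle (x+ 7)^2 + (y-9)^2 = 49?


Substitute y = -0.7500x - 5.0000: (x+ 7)^2 + (-0.7500x- 5.0000-9)^2 = 49
Expand to Ax^2 + Bx + C = 0, where b-k = -14
A = 1+m^2 = 1.5625
B = 2(m(b-k) - h) = 2(-0.7500*(-14) + 7) = 35
C = h^2 + (b-k)^2 - r^2 = 49 + 196 - 49 = 196
disc = B^2-4AC = 1225.0000 - 1225.0000 = 0
disc = 0

1 intersection point (tangent)


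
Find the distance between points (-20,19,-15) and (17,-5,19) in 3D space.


dx=37, dy=-24, dz=34
d = sqrt(1369+576+1156) = sqrt(3101) = 55.6866

55.6866


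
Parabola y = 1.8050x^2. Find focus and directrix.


a = 1.8050
1/(4a) = 0.1385
Focus = (0, 0.1385)
Directrix: y = -0.1385

Focus = (0, 0.1385), Directrix: y = -0.1385


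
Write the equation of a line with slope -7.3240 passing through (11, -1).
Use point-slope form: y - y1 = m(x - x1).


y + 1 = -7.3240(x - 11)
y = -7.3240x - 1 + 7.3240*11
y = -7.3240x + 79.5640

y = -7.3240x + 79.5640


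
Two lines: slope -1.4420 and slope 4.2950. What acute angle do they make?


m1-m2 = -5.737
1+m1*m2 = -5.19339
tan(theta) = |-5.737/(-5.19339)| = 1.104673
theta = arctan(|-5.737/(-5.19339)|) = 47.8472 degrees (acute angle)

47.8472 degrees


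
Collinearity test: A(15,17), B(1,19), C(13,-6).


15*(19+ 6) + 1*(-6-17) + 13*(17-19)
= 375 - 23 - 26 = 326

No, not collinear (determinant = 326)


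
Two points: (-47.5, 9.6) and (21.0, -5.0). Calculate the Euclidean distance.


dx = 21.0 + 47.5 = 68.5
dy = -5.0 - 9.6 = -14.6
d = sqrt(4692.25 + 213.16) = sqrt(4905.41) = 70.0386

70.0386


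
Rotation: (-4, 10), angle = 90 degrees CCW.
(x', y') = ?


cos(90) = 0, sin(90) = 1
x' = -4*0 - 10*1 = -10
y' = -4*1 + 10*0 = -4

(-10, -4)


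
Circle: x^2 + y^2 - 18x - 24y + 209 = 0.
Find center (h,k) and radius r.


h = -D/2 = 18/2 = 9
k = -E/2 = 24/2 = 12
r^2 = h^2 + k^2 - F = 81 + 144 - 209 = 16
r = 4

Center (9, 12), radius = 4


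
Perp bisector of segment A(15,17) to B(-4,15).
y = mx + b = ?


Midpoint = (5.5, 16)
Slope of AB = dy/dx = -2/(-19) = 0.1053
Perp slope = -dx/dy = -19/2 = -9.5000
b = My - (perp slope)*Mx = 16 + (-19*5.5)/(-2) = 16 + 52.2500 = 68.2500

y = -9.5000x + 68.2500


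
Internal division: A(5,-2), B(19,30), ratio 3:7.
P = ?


Px = (3*19 + 7*5)/10 = 92/10 = 9.2000
Py = (3*30 + 7*(-2))/10 = 76/10 = 7.6000

P = (9.2000, 7.6000)


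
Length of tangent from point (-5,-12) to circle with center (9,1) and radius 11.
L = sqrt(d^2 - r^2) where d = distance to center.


d = sqrt((-5-9)^2 + (-12-1)^2) = sqrt(196+169) = 19.1050
L = sqrt(365.0000 - 121) = sqrt(244.0000) = 15.6205

15.6205
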